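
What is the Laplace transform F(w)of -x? -1/w^2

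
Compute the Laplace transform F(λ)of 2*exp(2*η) 2/(λ - 2)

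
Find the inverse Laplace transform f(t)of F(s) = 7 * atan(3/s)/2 7 * sin(3 * t)/(2 * t)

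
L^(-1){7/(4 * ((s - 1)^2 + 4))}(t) 7 * exp(t) * sin(2 * t)/8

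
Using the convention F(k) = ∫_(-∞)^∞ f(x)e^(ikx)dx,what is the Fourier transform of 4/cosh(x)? 4 * pi/cosh(pi * k/2)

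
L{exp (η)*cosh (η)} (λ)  (λ - 1)/ (λ*(λ - 2))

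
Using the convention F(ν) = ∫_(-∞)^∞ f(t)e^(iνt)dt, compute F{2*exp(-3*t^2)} 2*sqrt(3)*sqrt(pi)*exp(-ν^2/12)/3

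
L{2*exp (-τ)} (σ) 2/ (σ + 1)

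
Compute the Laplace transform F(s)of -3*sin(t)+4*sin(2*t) 8/(s^2+4) - 3/(s^2+1)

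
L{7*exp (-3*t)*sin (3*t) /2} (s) 21/ (2*( (s + 3) ^2 + 9) ) 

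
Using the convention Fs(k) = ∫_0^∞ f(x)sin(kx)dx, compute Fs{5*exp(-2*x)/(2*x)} 5*atan(k/2)/2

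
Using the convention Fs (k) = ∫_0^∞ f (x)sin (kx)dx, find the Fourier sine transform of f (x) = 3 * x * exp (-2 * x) 12 * k/ (k^2 + 4)^2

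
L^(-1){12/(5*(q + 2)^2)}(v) 12*v*exp(-2*v)/5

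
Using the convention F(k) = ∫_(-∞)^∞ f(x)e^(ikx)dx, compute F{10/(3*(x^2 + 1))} 10*pi*exp(-Abs(k))/3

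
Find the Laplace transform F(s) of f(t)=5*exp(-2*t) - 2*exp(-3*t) 5/(s+2) - 2/(s+3) 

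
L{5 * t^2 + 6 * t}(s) 6/s^2 + 10/s^3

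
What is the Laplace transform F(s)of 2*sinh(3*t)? 6/(s^2-9)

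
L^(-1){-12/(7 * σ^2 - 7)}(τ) -12 * sinh(τ)/7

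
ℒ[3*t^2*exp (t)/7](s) 6/ (7*(s - 1)^3)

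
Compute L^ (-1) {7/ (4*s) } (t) 7/4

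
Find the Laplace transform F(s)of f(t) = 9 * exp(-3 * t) 9/(s + 3)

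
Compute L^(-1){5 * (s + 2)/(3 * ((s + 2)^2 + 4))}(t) 5 * exp(-2 * t) * cos(2 * t)/3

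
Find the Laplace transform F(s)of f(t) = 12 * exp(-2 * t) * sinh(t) 12/((s + 2)^2 - 1)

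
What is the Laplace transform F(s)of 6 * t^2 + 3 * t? 12/s^3 + 3/s^2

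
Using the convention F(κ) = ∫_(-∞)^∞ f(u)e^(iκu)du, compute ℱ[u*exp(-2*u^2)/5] sqrt(2)*I*sqrt(pi)*κ*exp(-κ^2/8)/40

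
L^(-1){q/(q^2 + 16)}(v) cos(4*v)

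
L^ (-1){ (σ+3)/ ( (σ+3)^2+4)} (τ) exp (-3*τ)*cos (2*τ)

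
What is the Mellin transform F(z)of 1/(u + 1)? pi*csc(pi*z)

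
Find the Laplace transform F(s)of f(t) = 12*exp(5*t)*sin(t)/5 12/(5*((s - 5)^2 + 1))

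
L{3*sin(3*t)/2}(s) 9/(2*(s^2 + 9))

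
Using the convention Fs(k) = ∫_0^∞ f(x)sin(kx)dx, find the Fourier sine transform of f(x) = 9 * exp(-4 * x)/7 9 * k/(7 * (k^2 + 16))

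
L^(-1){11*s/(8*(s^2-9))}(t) 11*cosh(3*t)/8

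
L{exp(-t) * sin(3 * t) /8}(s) 3/(8 * ((s + 1) ^2 + 9) ) 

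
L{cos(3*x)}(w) w/(w^2 + 9)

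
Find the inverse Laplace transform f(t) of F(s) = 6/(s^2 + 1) 6*sin(t) 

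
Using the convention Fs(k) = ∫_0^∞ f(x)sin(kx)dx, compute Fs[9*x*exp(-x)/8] 9*k/(4*(k^2 + 1)^2)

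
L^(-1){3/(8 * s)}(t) 3/8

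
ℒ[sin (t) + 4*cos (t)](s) 4*s/ (s^2 + 1) + 1/ (s^2 + 1)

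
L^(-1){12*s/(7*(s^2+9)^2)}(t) 2*t*sin(3*t)/7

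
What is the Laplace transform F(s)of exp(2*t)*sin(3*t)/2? 3/(2*((s - 2)^2 + 9))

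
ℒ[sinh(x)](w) 1/(w^2-1)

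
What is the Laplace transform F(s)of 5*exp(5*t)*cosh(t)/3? 5*(s - 5)/(3*((s - 5)^2 - 1))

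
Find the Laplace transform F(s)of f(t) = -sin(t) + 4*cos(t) 4*s/(s^2 + 1) - 1/(s^2 + 1)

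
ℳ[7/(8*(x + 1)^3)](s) 7*pi*(s - 2)*(s - 1)/(16*sin(pi*s))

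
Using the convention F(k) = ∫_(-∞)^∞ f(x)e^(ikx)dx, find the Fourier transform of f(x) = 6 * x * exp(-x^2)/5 3 * I * sqrt(pi) * k * exp(-k^2/4)/5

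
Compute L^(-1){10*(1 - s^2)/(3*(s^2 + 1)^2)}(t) -10*t*cos(t)/3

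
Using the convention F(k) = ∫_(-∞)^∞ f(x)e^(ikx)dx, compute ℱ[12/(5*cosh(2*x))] 6*pi/(5*cosh(pi*k/4))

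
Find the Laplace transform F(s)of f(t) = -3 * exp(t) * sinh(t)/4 -3/(4 * s * (s - 2))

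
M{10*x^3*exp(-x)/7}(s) 10*gamma(s + 3)/7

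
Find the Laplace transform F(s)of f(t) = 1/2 1/(2*s)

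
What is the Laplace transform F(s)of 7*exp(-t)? 7/(s + 1)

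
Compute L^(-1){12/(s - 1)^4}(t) 2*t^3*exp(t)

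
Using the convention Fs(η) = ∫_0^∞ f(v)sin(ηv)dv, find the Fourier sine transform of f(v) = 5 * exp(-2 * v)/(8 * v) 5 * atan(η/2)/8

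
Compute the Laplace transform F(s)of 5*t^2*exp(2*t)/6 5/(3*(s - 2)^3)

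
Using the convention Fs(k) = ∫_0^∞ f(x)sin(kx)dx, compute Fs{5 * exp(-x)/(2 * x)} 5 * atan(k)/2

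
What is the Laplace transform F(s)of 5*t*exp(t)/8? 5/(8*(s - 1)^2)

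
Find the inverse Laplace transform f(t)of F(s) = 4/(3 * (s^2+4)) 2 * sin(2 * t)/3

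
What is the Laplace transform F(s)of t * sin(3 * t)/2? 3 * s/(s^2 + 9)^2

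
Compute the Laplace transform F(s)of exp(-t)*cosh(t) (s + 1)/(s*(s + 2))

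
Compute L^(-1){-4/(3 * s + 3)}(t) -4 * exp(-t)/3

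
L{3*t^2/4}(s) 3/(2*s^3)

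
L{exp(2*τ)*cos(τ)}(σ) (σ - 2)/((σ - 2)^2 + 1)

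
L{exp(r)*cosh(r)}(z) (z - 1)/(z*(z - 2))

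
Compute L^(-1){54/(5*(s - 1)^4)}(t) 9*t^3*exp(t)/5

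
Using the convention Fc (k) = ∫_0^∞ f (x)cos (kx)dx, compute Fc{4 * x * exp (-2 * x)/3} 4 * (4 - k^2)/ (3 * (k^2 + 4)^2)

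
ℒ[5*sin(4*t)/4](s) 5/(s^2 + 16)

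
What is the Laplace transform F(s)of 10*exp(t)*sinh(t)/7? 10/(7*s*(s - 2))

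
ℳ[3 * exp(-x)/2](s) 3 * gamma(s)/2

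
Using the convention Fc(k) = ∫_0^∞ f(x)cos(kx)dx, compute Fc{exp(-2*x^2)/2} sqrt(2)*sqrt(pi)*exp(-k^2/8)/8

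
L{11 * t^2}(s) 22/s^3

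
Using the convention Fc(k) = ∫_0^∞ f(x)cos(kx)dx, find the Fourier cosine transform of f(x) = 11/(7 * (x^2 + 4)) 11 * pi * exp(-2 * k)/28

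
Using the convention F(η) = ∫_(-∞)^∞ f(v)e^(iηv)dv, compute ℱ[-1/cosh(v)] -pi/cosh(pi*η/2)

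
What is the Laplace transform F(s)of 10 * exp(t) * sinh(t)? 10/(s * (s - 2))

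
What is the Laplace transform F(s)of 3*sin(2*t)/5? 6/(5*(s^2 + 4))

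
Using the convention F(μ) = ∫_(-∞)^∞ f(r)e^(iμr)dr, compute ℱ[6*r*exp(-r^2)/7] 3*I*sqrt(pi)*μ*exp(-μ^2/4)/7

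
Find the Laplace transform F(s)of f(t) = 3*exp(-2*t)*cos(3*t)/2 3*(s + 2)/(2*((s + 2)^2 + 9))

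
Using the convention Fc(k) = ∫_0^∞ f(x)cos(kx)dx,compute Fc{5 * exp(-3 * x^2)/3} 5 * sqrt(3) * sqrt(pi) * exp(-k^2/12)/18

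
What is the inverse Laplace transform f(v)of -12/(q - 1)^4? -2 * v^3 * exp(v)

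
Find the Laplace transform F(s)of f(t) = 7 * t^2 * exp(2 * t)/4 7/(2 * (s - 2)^3)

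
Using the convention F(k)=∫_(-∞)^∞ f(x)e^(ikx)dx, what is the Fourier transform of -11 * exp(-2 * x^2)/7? -11 * sqrt(2) * sqrt(pi) * exp(-k^2/8)/14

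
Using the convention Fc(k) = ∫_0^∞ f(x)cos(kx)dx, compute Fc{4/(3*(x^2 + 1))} 2*pi*exp(-k)/3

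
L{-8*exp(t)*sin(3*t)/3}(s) -8/((s - 1)^2 + 9)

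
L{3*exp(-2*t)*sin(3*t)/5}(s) 9/(5*((s + 2)^2 + 9))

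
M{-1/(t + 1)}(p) -pi * csc(pi * p)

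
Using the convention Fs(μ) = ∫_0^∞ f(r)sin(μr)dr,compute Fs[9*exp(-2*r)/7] 9*μ/(7*(μ^2+4))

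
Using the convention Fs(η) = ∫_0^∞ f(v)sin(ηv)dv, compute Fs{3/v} 3 * pi/2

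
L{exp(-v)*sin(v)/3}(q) 1/(3*((q + 1)^2 + 1))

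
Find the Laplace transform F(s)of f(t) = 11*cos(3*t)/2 11*s/(2*(s^2 + 9))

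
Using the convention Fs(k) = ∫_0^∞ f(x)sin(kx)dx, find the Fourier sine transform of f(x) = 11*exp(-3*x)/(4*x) 11*atan(k/3)/4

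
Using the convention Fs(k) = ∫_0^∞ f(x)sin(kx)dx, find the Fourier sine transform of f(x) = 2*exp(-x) 2*k/(k^2+1)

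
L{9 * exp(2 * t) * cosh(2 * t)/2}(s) 9 * (s - 2)/(2 * s * (s - 4))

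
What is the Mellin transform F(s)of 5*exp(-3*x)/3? 5*gamma(s)/(3*3^s)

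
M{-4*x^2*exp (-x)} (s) -4*gamma (s + 2)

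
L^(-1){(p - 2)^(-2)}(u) u*exp(2*u)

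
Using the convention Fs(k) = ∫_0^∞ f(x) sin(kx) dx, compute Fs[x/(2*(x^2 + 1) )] pi*exp(-k) /4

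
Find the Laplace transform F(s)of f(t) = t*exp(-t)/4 1/(4*(s + 1)^2)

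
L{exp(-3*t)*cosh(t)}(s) (s + 3)/((s + 3)^2 - 1)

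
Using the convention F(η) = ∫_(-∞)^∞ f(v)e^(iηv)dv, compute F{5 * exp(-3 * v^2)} 5 * sqrt(3) * sqrt(pi) * exp(-η^2/12)/3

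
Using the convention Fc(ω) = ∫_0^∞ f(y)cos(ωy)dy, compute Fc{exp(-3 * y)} 3/(ω^2+9)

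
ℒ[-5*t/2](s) -5/(2*s^2)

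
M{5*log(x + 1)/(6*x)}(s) -5*pi*csc(pi*s)/(6*s - 6)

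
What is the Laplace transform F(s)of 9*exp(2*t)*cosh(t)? 9*(s - 2)/((s - 2)^2 - 1)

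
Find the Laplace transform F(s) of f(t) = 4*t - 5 4/s^2 - 5/s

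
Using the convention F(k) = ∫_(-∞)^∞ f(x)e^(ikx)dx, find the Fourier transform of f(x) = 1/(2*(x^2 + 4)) pi*exp(-2*Abs(k))/4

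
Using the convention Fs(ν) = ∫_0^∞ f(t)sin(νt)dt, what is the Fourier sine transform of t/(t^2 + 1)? pi*exp(-ν)/2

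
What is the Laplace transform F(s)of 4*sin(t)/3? 4/(3*(s^2 + 1))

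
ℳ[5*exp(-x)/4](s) 5*gamma(s)/4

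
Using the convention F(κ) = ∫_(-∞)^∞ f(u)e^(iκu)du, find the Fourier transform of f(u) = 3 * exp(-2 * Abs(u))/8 3/(2 * (κ^2+4))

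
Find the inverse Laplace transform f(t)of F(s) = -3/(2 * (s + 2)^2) -3 * t * exp(-2 * t)/2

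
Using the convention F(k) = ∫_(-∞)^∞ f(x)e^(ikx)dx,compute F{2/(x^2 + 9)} 2*pi*exp(-3*Abs(k))/3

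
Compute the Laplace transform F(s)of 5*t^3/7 30/(7*s^4)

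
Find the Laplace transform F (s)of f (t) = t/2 1/ (2 * s^2)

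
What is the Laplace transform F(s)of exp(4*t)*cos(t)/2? (s - 4)/(2*((s - 4)^2 + 1))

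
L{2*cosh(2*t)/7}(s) 2*s/(7*(s^2 - 4))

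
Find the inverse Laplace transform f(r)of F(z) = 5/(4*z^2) 5*r/4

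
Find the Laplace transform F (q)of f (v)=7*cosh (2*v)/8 7*q/ (8*(q^2 - 4))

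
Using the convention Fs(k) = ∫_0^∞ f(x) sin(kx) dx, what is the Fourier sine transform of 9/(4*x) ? 9*pi/8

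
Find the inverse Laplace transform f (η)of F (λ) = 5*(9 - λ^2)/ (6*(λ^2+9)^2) -5*η*cos (3*η)/6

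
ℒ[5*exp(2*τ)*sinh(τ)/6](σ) 5/(6*((σ - 2)^2 - 1))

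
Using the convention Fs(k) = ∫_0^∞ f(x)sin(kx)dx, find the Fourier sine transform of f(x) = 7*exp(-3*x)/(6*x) 7*atan(k/3)/6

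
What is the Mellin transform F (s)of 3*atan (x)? -3*pi*sec (pi*s/2)/ (2*s)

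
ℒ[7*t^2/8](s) 7/(4*s^3)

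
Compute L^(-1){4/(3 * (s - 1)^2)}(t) 4 * t * exp(t)/3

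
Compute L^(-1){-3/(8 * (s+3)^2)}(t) -3 * t * exp(-3 * t)/8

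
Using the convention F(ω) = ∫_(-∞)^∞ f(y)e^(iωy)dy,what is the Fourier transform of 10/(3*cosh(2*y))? 5*pi/(3*cosh(pi*ω/4))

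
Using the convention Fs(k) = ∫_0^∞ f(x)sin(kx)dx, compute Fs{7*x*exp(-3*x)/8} 21*k/(4*(k^2+9)^2)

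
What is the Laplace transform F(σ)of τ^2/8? 1/(4*σ^3)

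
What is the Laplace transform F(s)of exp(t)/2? 1/(2 * (s - 1))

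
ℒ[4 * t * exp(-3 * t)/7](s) 4/(7 * (s+3)^2)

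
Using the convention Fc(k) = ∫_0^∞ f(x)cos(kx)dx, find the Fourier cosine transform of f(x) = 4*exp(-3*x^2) 2*sqrt(3)*sqrt(pi)*exp(-k^2/12)/3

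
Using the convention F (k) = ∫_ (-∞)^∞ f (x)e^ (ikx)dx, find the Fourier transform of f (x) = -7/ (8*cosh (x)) -7*pi/ (8*cosh (pi*k/2))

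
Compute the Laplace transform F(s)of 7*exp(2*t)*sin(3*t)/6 7/(2*((s - 2)^2+9))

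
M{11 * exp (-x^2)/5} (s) 11 * gamma (s/2)/10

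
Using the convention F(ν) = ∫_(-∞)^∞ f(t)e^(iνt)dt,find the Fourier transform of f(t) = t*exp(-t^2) I*sqrt(pi)*ν*exp(-ν^2/4)/2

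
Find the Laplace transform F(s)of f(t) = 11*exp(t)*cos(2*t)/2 11*(s - 1)/(2*((s - 1)^2 + 4))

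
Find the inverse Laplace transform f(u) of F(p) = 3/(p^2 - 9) sinh(3 * u) 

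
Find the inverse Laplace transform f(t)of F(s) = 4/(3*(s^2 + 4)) 2*sin(2*t)/3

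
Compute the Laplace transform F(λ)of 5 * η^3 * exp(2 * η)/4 15/(2 * (λ - 2)^4)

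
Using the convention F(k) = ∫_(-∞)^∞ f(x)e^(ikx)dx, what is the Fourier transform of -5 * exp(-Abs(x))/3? -10/(3 * k^2 + 3)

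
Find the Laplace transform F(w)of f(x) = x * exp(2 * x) (w - 2)^(-2)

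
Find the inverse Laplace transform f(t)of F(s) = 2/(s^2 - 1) 2 * sinh(t)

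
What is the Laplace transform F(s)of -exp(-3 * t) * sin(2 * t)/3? -2/(3 * (s + 3)^2 + 12)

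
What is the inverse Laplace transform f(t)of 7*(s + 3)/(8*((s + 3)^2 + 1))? 7*exp(-3*t)*cos(t)/8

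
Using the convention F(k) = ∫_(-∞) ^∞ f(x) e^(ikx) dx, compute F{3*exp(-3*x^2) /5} sqrt(3)*sqrt(pi)*exp(-k^2/12) /5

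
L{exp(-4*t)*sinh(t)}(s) 1/((s+4)^2-1)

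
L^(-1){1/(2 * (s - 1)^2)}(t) t * exp(t)/2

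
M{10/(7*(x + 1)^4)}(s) 5*gamma(s)*gamma(4 - s)/21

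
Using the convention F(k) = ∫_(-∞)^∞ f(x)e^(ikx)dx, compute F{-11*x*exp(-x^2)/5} -11*I*sqrt(pi)*k*exp(-k^2/4)/10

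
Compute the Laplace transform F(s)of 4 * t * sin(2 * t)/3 16 * s/(3 * (s^2 + 4)^2)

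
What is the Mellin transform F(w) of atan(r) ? -pi * sec(pi * w/2) /(2 * w) 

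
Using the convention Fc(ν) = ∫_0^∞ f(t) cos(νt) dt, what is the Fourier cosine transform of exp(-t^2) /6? sqrt(pi) * exp(-ν^2/4) /12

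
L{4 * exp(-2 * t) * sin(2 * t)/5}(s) 8/(5 * ((s + 2)^2 + 4))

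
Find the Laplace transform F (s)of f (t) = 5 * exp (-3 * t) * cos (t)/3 5 * (s + 3)/ (3 * ( (s + 3)^2 + 1))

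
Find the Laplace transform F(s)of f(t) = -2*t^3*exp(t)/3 -4/(s - 1)^4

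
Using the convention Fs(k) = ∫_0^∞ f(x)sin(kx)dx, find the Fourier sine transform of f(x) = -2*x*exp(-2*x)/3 -8*k/(3*(k^2 + 4)^2)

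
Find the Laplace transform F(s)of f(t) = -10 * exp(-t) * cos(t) 10 * (-s - 1)/((s + 1)^2 + 1)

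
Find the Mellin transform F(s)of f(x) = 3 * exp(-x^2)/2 3 * gamma(s/2)/4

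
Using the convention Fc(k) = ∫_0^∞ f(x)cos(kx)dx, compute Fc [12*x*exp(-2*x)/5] 12*(4 - k^2)/(5*(k^2 + 4)^2)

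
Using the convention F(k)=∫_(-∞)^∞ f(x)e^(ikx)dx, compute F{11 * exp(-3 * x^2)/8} 11 * sqrt(3) * sqrt(pi) * exp(-k^2/12)/24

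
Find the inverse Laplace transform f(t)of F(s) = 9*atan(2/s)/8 9*sin(2*t)/(8*t)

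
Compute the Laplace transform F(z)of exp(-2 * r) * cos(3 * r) (z+2)/((z+2)^2+9)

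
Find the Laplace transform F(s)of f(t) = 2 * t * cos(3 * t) 2 * (s^2 - 9)/(s^2 + 9)^2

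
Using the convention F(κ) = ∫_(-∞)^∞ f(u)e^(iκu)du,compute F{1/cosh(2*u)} pi/(2*cosh(pi*κ/4))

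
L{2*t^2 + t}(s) s^(-2) + 4/s^3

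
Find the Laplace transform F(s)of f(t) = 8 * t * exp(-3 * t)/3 8/(3 * (s+3)^2)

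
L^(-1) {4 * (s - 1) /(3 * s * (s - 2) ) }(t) 4 * exp(t) * cosh(t) /3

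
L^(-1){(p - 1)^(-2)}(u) u*exp(u)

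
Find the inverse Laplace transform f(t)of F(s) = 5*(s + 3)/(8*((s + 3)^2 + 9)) 5*exp(-3*t)*cos(3*t)/8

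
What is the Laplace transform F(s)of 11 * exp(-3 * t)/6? 11/(6 * (s + 3))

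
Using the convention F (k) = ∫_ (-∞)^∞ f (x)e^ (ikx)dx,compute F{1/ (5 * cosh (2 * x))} pi/ (10 * cosh (pi * k/4))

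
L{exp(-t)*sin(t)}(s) 1/((s + 1)^2 + 1)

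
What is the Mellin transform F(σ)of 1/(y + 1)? pi*csc(pi*σ)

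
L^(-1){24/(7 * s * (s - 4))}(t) 12 * exp(2 * t) * sinh(2 * t)/7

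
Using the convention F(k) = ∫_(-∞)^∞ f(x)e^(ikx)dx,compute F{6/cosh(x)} 6*pi/cosh(pi*k/2)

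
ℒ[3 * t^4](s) 72/s^5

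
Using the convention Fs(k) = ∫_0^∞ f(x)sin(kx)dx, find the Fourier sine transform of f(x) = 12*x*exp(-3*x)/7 72*k/(7*(k^2 + 9)^2)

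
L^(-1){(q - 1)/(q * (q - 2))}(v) exp(v) * cosh(v)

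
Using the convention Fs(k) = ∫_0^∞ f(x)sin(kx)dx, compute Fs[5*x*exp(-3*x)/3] 10*k/(k^2 + 9)^2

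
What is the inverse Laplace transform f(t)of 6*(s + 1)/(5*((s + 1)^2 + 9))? 6*exp(-t)*cos(3*t)/5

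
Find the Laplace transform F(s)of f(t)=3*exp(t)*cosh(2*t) 3*(s - 1)/((s - 1)^2-4)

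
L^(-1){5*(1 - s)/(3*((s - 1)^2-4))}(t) -5*exp(t)*cosh(2*t)/3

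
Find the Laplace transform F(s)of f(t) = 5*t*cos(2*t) 5*(s^2 - 4)/(s^2 + 4)^2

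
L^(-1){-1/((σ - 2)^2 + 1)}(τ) -exp(2 * τ) * sin(τ)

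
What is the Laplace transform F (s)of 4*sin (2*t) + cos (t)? s/ (s^2 + 1) + 8/ (s^2 + 4)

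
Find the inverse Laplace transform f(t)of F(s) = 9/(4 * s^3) 9 * t^2/8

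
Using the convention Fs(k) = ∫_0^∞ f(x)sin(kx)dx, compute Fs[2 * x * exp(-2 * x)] 8 * k/(k^2 + 4)^2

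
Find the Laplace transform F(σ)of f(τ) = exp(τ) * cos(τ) (σ - 1)/((σ - 1)^2 + 1)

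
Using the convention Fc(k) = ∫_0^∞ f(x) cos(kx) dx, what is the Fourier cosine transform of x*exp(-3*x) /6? (9 - k^2) /(6*(k^2 + 9) ^2) 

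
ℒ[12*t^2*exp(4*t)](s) 24/(s - 4) ^3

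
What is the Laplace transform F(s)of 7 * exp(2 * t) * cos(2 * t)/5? 7 * (s - 2)/(5 * ((s - 2)^2 + 4))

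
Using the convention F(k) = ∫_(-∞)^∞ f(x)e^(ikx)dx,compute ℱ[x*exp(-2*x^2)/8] sqrt(2)*I*sqrt(pi)*k*exp(-k^2/8)/64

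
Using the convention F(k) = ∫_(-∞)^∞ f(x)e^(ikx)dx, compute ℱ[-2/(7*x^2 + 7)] -2*pi*exp(-Abs(k))/7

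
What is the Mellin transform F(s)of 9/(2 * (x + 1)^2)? -9 * pi * (s - 1)/(2 * sin(pi * s))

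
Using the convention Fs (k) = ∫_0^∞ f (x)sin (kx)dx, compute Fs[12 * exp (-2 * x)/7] 12 * k/ (7 * (k^2 + 4))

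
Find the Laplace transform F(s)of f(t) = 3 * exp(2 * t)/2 3/(2 * (s - 2))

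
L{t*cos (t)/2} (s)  (s^2 - 1)/ (2*(s^2 + 1)^2)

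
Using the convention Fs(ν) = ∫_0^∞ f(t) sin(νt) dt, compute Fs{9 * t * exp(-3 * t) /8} 27 * ν/(4 * (ν^2 + 9) ^2) 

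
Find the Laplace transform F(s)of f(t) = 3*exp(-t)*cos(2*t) 3*(s+1)/((s+1)^2+4)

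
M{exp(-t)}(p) gamma(p)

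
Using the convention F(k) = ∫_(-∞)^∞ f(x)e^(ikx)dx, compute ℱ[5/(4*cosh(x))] 5*pi/(4*cosh(pi*k/2))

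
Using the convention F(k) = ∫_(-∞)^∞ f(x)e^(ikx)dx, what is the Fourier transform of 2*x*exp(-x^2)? I*sqrt(pi)*k*exp(-k^2/4)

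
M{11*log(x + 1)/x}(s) -11*pi*csc(pi*s)/(s - 1)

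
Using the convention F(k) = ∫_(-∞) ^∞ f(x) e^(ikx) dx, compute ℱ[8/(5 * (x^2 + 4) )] 4 * pi * exp(-2 * Abs(k) ) /5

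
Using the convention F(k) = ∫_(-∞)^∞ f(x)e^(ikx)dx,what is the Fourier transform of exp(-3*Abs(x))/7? 6/(7*(k^2 + 9))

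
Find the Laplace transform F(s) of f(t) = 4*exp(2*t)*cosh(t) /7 4*(s - 2) /(7*((s - 2) ^2 - 1) ) 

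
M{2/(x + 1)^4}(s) gamma(s)*gamma(4 - s)/3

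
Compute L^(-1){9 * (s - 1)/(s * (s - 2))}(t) 9 * exp(t) * cosh(t)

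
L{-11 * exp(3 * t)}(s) -11/(s - 3)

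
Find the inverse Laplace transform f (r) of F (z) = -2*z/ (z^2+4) -2*cos (2*r) 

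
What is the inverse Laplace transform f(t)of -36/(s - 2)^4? -6 * t^3 * exp(2 * t)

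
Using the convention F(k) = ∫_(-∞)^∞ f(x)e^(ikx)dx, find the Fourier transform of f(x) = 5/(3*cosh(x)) 5*pi/(3*cosh(pi*k/2))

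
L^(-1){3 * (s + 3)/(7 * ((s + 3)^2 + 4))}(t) 3 * exp(-3 * t) * cos(2 * t)/7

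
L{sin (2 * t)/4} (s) 1/ (2 * (s^2+4))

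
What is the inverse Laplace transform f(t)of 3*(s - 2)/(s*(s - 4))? 3*exp(2*t)*cosh(2*t)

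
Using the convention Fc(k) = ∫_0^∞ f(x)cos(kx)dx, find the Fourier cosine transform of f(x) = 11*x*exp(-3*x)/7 11*(9 - k^2)/(7*(k^2 + 9)^2)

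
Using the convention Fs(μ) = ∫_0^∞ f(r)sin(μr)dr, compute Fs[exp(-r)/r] atan(μ)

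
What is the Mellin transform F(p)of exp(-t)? gamma(p)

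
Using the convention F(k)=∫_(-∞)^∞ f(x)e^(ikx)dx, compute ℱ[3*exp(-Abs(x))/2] 3/(k^2 + 1)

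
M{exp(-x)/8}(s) gamma(s)/8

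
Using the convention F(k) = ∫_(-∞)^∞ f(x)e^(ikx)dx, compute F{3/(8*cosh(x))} 3*pi/(8*cosh(pi*k/2))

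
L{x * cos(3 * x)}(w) (w^2 - 9)/(w^2 + 9)^2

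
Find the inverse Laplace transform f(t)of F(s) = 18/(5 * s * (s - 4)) 9 * exp(2 * t) * sinh(2 * t)/5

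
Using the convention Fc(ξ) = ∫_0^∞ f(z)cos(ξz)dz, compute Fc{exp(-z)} 1/(ξ^2 + 1)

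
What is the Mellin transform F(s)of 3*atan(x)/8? -3*pi*sec(pi*s/2)/(16*s)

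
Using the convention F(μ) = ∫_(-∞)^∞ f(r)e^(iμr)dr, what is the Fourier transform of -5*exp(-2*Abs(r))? -20/(μ^2 + 4)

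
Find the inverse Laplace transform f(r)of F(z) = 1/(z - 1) exp(r)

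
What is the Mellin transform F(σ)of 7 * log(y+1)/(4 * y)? -7 * pi * csc(pi * σ)/(4 * σ - 4)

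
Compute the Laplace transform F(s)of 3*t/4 3/(4*s^2)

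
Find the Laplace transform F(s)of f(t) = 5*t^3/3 10/s^4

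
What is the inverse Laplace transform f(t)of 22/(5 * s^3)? 11 * t^2/5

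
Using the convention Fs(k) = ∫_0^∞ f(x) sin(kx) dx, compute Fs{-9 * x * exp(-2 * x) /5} -36 * k/(5 * (k^2 + 4) ^2) 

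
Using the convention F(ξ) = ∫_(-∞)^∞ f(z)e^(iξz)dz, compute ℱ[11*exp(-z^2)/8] 11*sqrt(pi)*exp(-ξ^2/4)/8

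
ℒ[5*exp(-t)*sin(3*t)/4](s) 15/(4*((s+1)^2+9))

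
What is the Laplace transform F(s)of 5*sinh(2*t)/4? 5/(2*(s^2 - 4))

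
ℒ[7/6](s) 7/(6*s)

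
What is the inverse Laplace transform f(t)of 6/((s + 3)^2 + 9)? 2 * exp(-3 * t) * sin(3 * t)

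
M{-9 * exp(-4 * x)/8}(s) -9 * gamma(s)/(8 * 2^(2 * s))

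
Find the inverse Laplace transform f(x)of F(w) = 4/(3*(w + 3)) 4*exp(-3*x)/3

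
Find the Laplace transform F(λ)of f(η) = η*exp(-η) (λ + 1)^(-2)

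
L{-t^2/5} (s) -2/ (5 * s^3)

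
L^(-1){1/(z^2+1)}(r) sin(r)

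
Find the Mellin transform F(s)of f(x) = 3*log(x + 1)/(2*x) -3*pi*csc(pi*s)/(2*s - 2)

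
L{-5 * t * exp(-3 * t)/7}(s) -5/(7 * (s+3)^2)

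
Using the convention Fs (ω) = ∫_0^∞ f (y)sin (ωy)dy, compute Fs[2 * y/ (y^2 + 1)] pi * exp (-ω)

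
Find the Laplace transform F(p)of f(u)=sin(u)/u atan(1/p)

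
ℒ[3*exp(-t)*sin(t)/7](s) 3/(7*((s + 1)^2 + 1))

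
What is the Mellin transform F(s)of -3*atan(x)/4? 3*pi*sec(pi*s/2)/(8*s)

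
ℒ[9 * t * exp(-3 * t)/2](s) 9/(2 * (s + 3)^2)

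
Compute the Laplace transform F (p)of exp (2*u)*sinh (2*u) 2/ (p*(p - 4))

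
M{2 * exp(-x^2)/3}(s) gamma(s/2)/3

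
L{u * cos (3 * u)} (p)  (p^2-9)/ (p^2 + 9)^2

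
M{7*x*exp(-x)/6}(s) 7*gamma(s+1)/6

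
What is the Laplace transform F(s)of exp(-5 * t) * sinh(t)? 1/((s + 5)^2 - 1)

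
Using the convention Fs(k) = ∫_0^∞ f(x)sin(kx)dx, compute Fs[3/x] 3 * pi/2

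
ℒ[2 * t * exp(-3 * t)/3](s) 2/(3 * (s + 3)^2)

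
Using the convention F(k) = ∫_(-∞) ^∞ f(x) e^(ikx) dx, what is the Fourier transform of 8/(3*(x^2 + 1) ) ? 8*pi*exp(-Abs(k) ) /3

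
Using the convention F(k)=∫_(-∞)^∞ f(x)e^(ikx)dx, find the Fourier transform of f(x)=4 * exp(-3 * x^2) 4 * sqrt(3) * sqrt(pi) * exp(-k^2/12)/3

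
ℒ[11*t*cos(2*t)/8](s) 11*(s^2 - 4)/(8*(s^2 + 4)^2)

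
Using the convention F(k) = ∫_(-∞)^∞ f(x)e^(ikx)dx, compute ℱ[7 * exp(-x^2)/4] 7 * sqrt(pi) * exp(-k^2/4)/4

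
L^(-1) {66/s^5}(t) 11*t^4/4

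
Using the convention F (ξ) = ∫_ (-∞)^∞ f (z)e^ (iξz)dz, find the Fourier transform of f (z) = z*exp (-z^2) I*sqrt (pi)*ξ*exp (-ξ^2/4)/2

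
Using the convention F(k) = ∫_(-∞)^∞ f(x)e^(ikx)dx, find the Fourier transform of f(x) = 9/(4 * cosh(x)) 9 * pi/(4 * cosh(pi * k/2))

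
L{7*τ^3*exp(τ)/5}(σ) 42/(5*(σ - 1)^4)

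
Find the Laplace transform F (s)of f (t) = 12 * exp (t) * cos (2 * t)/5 12 * (s - 1)/ (5 * ( (s - 1)^2 + 4))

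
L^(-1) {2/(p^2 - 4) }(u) sinh(2*u) 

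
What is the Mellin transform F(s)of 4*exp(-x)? 4*gamma(s)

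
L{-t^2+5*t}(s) 5/s^2-2/s^3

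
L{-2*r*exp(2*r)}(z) -2/(z - 2)^2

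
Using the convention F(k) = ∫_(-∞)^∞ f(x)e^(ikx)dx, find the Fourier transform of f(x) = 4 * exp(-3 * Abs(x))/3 8/(k^2 + 9)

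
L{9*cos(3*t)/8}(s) 9*s/(8*(s^2 + 9))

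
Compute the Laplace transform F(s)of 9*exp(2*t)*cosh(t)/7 9*(s - 2)/(7*((s - 2)^2 - 1))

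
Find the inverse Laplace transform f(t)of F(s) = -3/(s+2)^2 -3*t*exp(-2*t)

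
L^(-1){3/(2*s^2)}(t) 3*t/2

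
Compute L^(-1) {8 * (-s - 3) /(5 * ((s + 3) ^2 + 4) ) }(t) -8 * exp(-3 * t) * cos(2 * t) /5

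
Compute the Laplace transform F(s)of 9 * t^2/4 9/(2 * s^3)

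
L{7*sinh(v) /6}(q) 7/(6*(q^2 - 1) ) 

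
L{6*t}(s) 6/s^2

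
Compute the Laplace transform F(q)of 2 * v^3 12/q^4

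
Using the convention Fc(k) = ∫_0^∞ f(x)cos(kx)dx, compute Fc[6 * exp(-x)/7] 6/(7 * (k^2 + 1))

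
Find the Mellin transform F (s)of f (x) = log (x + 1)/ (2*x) -pi*csc (pi*s)/ (2*s - 2)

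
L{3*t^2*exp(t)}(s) 6/(s - 1)^3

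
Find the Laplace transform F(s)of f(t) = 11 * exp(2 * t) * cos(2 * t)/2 11 * (s - 2)/(2 * ((s - 2)^2 + 4))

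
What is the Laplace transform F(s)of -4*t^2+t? s^(-2) - 8/s^3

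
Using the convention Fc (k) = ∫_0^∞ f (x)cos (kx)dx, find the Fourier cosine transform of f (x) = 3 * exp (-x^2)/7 3 * sqrt (pi) * exp (-k^2/4)/14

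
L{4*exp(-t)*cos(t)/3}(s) 4*(s + 1)/(3*((s + 1)^2 + 1))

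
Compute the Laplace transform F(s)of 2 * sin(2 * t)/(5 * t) 2 * atan(2/s)/5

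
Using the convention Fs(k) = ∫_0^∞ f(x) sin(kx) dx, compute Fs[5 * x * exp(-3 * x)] 30 * k/(k^2 + 9) ^2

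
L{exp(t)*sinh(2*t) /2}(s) 1/((s - 1) ^2 - 4) 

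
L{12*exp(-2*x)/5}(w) 12/(5*(w + 2))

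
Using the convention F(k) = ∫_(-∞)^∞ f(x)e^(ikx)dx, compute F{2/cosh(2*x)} pi/cosh(pi*k/4)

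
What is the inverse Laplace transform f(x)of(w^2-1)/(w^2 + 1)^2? x * cos(x)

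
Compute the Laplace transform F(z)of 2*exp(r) 2/(z - 1)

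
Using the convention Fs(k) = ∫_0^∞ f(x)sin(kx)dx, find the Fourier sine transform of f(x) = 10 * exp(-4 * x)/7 10 * k/(7 * (k^2 + 16))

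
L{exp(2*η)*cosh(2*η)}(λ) (λ - 2)/(λ*(λ - 4))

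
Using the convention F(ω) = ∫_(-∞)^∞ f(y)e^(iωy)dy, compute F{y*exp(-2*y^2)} sqrt(2)*I*sqrt(pi)*ω*exp(-ω^2/8)/8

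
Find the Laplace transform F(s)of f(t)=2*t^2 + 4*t 4/s^3 + 4/s^2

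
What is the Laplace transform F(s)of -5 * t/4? -5/(4 * s^2)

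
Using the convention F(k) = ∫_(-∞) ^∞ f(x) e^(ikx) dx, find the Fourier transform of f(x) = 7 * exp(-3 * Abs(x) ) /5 42/(5 * (k^2 + 9) ) 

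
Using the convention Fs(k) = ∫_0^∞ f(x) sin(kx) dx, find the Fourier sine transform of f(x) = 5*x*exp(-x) 10*k/(k^2 + 1) ^2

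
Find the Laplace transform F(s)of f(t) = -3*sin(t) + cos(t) s/(s^2 + 1) - 3/(s^2 + 1)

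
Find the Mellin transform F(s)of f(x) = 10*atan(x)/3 -5*pi*sec(pi*s/2)/(3*s)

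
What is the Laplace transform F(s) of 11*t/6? 11/(6*s^2) 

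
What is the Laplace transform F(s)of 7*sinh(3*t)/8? 21/(8*(s^2 - 9))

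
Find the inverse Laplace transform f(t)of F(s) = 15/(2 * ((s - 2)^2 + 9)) 5 * exp(2 * t) * sin(3 * t)/2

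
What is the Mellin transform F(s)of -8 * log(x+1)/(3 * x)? 8 * pi * csc(pi * s)/(3 * (s - 1))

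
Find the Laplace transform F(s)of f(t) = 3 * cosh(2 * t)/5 3 * s/(5 * (s^2 - 4))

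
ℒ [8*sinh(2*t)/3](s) 16/(3*(s^2 - 4))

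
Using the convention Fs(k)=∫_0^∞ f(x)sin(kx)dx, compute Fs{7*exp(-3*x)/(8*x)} 7*atan(k/3)/8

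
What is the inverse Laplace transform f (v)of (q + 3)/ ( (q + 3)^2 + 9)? exp (-3*v)*cos (3*v)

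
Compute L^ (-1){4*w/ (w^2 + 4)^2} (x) x*sin (2*x)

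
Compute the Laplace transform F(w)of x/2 1/(2*w^2)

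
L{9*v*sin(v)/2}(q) 9*q/(q^2 + 1)^2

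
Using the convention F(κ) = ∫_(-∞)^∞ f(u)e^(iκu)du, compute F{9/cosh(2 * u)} 9 * pi/(2 * cosh(pi * κ/4))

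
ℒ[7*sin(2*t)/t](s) 7*atan(2/s)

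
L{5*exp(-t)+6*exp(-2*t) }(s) 6/(s+2)+5/(s+1) 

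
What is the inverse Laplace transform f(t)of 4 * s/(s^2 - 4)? 4 * cosh(2 * t)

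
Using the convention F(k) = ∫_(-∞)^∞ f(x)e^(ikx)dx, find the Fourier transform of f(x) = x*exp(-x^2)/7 I*sqrt(pi)*k*exp(-k^2/4)/14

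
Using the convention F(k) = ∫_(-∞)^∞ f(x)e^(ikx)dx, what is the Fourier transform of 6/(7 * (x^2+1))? 6 * pi * exp(-Abs(k))/7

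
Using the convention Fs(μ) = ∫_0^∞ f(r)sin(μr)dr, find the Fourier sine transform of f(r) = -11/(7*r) -11*pi/14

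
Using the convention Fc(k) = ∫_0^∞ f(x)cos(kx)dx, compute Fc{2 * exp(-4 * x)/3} 8/(3 * (k^2 + 16))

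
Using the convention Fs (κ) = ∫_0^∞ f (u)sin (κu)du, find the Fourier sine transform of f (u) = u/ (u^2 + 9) pi * exp (-3 * κ)/2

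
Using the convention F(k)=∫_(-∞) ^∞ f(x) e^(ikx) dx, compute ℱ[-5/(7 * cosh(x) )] -5 * pi/(7 * cosh(pi * k/2) ) 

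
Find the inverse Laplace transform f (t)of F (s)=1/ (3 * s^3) t^2/6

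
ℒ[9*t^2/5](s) 18/(5*s^3)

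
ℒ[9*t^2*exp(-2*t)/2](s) 9/(s + 2)^3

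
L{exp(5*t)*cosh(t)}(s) (s - 5)/((s - 5)^2-1)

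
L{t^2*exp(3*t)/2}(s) (s - 3)^(-3)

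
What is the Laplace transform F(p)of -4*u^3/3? -8/p^4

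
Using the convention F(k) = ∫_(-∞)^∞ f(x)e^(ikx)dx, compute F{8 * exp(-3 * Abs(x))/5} 48/(5 * (k^2+9))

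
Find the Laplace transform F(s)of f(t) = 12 12/s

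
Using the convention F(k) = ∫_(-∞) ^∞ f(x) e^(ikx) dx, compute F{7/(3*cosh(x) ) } 7*pi/(3*cosh(pi*k/2) ) 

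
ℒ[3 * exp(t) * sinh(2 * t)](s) 6/((s - 1)^2 - 4)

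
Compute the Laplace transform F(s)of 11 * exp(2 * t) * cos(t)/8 11 * (s - 2)/(8 * ((s - 2)^2 + 1))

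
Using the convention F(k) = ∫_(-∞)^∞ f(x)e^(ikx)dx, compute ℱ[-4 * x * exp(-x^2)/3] -2 * I * sqrt(pi) * k * exp(-k^2/4)/3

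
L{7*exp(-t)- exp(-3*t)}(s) 7/(s + 1)-1/(s + 3)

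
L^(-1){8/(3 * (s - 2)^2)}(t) 8 * t * exp(2 * t)/3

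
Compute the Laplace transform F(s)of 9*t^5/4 270/s^6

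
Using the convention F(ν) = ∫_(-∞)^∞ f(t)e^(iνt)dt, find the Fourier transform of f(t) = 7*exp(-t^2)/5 7*sqrt(pi)*exp(-ν^2/4)/5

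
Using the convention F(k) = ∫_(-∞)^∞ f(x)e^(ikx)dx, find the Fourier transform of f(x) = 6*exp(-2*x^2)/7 3*sqrt(2)*sqrt(pi)*exp(-k^2/8)/7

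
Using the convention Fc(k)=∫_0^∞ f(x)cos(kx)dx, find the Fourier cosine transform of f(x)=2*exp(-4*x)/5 8/(5*(k^2+16))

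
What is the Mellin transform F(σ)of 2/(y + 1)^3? gamma(σ)*gamma(3 - σ)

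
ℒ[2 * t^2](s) 4/s^3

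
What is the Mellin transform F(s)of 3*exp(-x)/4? 3*gamma(s)/4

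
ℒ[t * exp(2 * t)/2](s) 1/(2 * (s - 2)^2)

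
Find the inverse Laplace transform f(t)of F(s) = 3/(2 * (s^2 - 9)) sinh(3 * t)/2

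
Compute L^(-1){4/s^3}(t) 2*t^2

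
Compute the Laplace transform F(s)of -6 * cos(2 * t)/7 -6 * s/(7 * s^2 + 28)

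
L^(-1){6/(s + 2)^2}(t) 6*t*exp(-2*t)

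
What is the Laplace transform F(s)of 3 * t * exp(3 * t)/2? 3/(2 * (s - 3)^2)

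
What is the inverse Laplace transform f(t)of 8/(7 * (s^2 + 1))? 8 * sin(t)/7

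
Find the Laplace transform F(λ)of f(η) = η λ^(-2)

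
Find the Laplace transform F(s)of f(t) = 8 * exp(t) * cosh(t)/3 8 * (s - 1)/(3 * s * (s - 2))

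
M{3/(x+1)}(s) 3 * pi * csc(pi * s)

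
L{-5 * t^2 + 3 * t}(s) 3/s^2 - 10/s^3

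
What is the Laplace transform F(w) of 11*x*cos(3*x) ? 11*(w^2 - 9) /(w^2 + 9) ^2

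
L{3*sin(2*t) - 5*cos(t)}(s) 6/(s^2+4) - 5*s/(s^2+1)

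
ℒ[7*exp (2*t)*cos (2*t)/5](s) 7*(s - 2)/ (5*( (s - 2)^2 + 4))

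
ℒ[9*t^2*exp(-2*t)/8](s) 9/(4*(s + 2)^3)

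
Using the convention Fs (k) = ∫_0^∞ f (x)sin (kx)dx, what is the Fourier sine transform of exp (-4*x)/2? k/ (2*(k^2 + 16))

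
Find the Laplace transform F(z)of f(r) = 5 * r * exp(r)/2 5/(2 * (z - 1)^2)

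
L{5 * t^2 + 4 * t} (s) 10/s^3 + 4/s^2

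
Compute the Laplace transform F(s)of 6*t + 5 6/s^2 + 5/s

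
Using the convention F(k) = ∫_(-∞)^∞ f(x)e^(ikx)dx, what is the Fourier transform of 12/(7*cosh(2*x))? 6*pi/(7*cosh(pi*k/4))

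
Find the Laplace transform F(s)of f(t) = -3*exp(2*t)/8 -3/(8*s - 16)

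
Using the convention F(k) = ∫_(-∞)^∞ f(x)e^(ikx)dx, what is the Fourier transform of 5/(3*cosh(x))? 5*pi/(3*cosh(pi*k/2))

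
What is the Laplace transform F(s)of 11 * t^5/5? 264/s^6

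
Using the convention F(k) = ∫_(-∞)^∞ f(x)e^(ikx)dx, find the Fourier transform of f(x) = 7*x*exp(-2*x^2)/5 7*sqrt(2)*I*sqrt(pi)*k*exp(-k^2/8)/40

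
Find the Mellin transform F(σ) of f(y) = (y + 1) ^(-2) (-pi*σ + pi) /sin(pi*σ) 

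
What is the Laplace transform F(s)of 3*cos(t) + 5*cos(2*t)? 5*s/(s^2 + 4) + 3*s/(s^2 + 1)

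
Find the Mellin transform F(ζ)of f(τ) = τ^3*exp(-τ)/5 gamma(ζ + 3)/5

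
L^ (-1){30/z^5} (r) 5*r^4/4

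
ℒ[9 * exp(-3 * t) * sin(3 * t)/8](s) 27/(8 * ((s+3)^2+9))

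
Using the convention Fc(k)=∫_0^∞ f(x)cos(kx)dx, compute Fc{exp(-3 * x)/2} 3/(2 * (k^2+9))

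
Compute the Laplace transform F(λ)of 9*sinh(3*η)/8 27/(8*(λ^2 - 9))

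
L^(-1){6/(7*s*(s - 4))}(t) 3*exp(2*t)*sinh(2*t)/7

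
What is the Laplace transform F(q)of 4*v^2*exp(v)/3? 8/(3*(q - 1)^3)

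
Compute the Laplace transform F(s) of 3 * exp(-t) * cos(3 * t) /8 3 * (s + 1) /(8 * ((s + 1) ^2 + 9) ) 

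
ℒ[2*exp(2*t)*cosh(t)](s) 2*(s - 2)/((s - 2)^2-1)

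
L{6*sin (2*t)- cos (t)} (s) 12/ (s^2 + 4)- s/ (s^2 + 1)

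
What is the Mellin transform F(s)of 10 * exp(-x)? 10 * gamma(s)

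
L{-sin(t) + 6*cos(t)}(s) 6*s/(s^2 + 1) - 1/(s^2 + 1)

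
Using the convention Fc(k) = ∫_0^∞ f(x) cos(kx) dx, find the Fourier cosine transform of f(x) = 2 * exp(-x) 2/(k^2+1) 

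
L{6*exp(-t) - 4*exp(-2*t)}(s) 6/(s + 1) - 4/(s + 2)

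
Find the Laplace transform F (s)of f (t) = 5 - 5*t 5/s - 5/s^2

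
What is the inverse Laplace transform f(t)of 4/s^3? 2 * t^2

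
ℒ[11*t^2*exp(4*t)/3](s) 22/(3*(s - 4)^3)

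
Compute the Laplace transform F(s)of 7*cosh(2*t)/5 7*s/(5*(s^2 - 4))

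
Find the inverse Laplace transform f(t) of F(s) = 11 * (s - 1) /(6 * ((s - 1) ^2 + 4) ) 11 * exp(t) * cos(2 * t) /6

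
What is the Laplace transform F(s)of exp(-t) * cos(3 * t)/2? (s + 1)/(2 * ((s + 1)^2 + 9))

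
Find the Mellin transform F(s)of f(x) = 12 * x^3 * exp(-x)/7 12 * gamma(s + 3)/7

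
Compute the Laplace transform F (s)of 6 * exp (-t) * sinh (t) 6/ (s * (s+2))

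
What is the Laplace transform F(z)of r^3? 6/z^4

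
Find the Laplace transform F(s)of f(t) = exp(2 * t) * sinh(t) 1/((s - 2)^2 - 1)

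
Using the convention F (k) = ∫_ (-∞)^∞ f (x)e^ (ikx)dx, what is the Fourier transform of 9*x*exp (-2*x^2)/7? 9*sqrt (2)*I*sqrt (pi)*k*exp (-k^2/8)/56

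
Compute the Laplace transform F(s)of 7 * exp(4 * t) 7/(s - 4)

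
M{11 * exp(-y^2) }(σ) 11 * gamma(σ/2) /2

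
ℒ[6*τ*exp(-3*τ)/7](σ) 6/(7*(σ + 3)^2)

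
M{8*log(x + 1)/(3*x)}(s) -8*pi*csc(pi*s)/(3*s - 3)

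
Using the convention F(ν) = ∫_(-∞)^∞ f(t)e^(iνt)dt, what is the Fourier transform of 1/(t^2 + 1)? pi * exp(-Abs(ν))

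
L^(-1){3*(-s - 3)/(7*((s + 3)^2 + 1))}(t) -3*exp(-3*t)*cos(t)/7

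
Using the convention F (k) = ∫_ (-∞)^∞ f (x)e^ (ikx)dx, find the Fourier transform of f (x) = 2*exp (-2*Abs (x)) 8/ (k^2 + 4)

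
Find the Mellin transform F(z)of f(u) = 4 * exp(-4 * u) 2^(2-2 * z) * gamma(z)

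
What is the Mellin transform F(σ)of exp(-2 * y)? gamma(σ)/2^σ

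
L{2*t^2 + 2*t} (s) 4/s^3 + 2/s^2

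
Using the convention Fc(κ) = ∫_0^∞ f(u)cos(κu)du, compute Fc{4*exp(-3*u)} 12/(κ^2 + 9)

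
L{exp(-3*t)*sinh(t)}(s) 1/((s+3)^2 - 1)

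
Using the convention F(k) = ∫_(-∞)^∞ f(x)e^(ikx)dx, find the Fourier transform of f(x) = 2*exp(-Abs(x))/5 4/(5*(k^2 + 1))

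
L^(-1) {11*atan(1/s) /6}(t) 11*sin(t) /(6*t) 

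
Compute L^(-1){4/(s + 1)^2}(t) 4*t*exp(-t)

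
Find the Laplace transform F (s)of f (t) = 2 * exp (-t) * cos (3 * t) 2 * (s + 1)/ ( (s + 1)^2 + 9)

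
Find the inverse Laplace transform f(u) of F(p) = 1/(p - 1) exp(u) 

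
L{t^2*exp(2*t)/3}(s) 2/(3*(s - 2)^3)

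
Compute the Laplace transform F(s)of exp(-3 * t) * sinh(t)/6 1/(6 * ((s+3)^2-1))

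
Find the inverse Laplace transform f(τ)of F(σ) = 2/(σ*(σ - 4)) exp(2*τ)*sinh(2*τ)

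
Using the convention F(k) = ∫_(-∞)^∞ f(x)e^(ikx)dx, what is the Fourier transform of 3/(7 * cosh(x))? 3 * pi/(7 * cosh(pi * k/2))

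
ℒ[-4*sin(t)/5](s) -4/(5*s^2 + 5)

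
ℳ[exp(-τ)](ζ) gamma(ζ)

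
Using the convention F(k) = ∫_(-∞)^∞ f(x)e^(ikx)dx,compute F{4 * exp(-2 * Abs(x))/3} 16/(3 * (k^2 + 4))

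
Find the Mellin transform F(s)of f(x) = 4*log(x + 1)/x -4*pi*csc(pi*s)/(s - 1)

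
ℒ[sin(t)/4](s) 1/(4 * (s^2 + 1))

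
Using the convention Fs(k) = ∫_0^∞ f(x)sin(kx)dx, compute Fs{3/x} 3 * pi/2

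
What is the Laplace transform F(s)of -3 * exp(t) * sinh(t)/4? -3/(4 * s * (s - 2))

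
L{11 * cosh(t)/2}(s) 11 * s/(2 * (s^2-1))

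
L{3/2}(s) 3/(2*s)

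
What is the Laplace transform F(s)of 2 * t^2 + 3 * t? 3/s^2 + 4/s^3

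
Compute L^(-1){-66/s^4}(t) -11*t^3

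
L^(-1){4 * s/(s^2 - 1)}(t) 4 * cosh(t)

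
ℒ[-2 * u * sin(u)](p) -4 * p/(p^2 + 1)^2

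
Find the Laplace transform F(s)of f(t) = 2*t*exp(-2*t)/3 2/(3*(s + 2)^2)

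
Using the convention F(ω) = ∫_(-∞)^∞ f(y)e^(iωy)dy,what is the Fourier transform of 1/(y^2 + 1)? pi*exp(-Abs(ω))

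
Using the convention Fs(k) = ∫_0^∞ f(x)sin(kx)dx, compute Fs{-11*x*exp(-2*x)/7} -44*k/(7*(k^2+4)^2)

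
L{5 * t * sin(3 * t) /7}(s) 30 * s/(7 * (s^2 + 9) ^2) 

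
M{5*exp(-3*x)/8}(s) 5*gamma(s)/(8*3^s)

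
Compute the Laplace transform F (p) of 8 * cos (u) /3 8 * p/ (3 * (p^2 + 1) ) 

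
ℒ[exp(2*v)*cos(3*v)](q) (q - 2)/((q - 2)^2 + 9)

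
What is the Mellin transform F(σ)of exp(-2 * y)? gamma(σ)/2^σ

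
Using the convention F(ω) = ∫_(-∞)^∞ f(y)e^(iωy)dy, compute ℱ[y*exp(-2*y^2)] sqrt(2)*I*sqrt(pi)*ω*exp(-ω^2/8)/8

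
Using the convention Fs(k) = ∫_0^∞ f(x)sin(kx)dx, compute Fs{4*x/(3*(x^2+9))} 2*pi*exp(-3*k)/3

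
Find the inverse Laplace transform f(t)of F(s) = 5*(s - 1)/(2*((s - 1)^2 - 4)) 5*exp(t)*cosh(2*t)/2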